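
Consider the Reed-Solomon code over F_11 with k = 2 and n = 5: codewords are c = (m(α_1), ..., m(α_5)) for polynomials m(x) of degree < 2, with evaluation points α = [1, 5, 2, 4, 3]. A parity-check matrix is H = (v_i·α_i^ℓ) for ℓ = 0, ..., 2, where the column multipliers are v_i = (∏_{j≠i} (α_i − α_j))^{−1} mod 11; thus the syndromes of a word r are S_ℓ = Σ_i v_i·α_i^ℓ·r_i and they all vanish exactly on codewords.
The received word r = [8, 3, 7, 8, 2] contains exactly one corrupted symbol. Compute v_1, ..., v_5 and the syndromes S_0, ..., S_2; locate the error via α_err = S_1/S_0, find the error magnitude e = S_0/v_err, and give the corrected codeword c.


S = (9, 9, 9), error at position 1, error magnitude e = 7, c = [1, 3, 7, 8, 2].

Step 1: column multipliers v_i = (∏_{j≠i}(α_i − α_j))^{−1} mod 11.
  i = 1 (α = 1): (1−5)(1−2)(1−4)(1−3) = (−4)·(−1)·(−3)·(−2) = 24 ≡ 2, so v_1 = 2^{−1} = 6 (mod 11).
  i = 2 (α = 5): (5−1)(5−2)(5−4)(5−3) = 4·3·1·2 = 24 ≡ 2, so v_2 = 2^{−1} = 6 (mod 11).
  i = 3 (α = 2): (2−1)(2−5)(2−4)(2−3) = 1·(−3)·(−2)·(−1) = −6 ≡ 5, so v_3 = 5^{−1} = 9 (mod 11).
  i = 4 (α = 4): (4−1)(4−5)(4−2)(4−3) = 3·(−1)·2·1 = −6 ≡ 5, so v_4 = 5^{−1} = 9 (mod 11).
  i = 5 (α = 3): (3−1)(3−5)(3−2)(3−4) = 2·(−2)·1·(−1) = 4 ≡ 4, so v_5 = 4^{−1} = 3 (mod 11).
  v = [6, 6, 9, 9, 3].
Step 2: syndromes of r = [8, 3, 7, 8, 2] (all sums mod 11).
  S_0 = Σ v_i r_i = 6·8 + 6·3 + 9·7 + 9·8 + 3·2 = 207 ≡ 9.
  S_1 = Σ v_i α_i r_i = 6·1·8 + 6·5·3 + 9·2·7 + 9·4·8 + 3·3·2 = 570 ≡ 9.
  α_i^2 mod 11 = [1, 3, 4, 5, 9].
  S_2 = Σ v_i α_i^2 r_i = 6·1·8 + 6·3·3 + 9·4·7 + 9·5·8 + 3·9·2 = 768 ≡ 9.
  S = (9, 9, 9) ≠ 0, so r is not a codeword (an error is present).
Step 3: locate the error. For a single error e at position i, S_ℓ = v_i·e·α_i^ℓ, so α_err = S_1/S_0.
  S_0^{−1} = 9^{−1} = 5 (mod 11), so α_err = 9·5 = 45 ≡ 1 = α_1. Error position i = 1.
  Consistency check: S_2/S_1 = 9·5 = 45 ≡ 1 = α_err ✓ (single-error assumption holds).
Step 4: error magnitude e = S_0/v_1 = S_0·∏_{j≠1}(α_1 − α_j) = 9·2 = 18 ≡ 7 (mod 11).
Step 5: correct position 1: c_1 = r_1 − e = 8 − 7 ≡ 1 (mod 11). Hence c = [1, 3, 7, 8, 2].
  Check: interpolating c through the α_i gives m(x) = 6 + 6·x (degree < 2) with m(α_i) = c_i for every i, so c is indeed a codeword.


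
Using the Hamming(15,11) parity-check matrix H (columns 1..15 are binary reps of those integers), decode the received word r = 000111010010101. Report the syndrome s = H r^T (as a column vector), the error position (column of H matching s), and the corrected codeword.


s = (0, 1, 1, 0)^T, error position = 6, corrected codeword c = 000110010010101

Compute s = H r^T mod 2 one row at a time:
  s_1 = 1 + 0 + 0 + 1 + 0 + 1 + 0 + 1 = 4 ≡ 0 (mod 2).
  s_2 = 1 + 1 + 1 + 0 + 0 + 1 + 0 + 1 = 5 ≡ 1 (mod 2).
  s_3 = 0 + 0 + 1 + 0 + 0 + 1 + 0 + 1 = 3 ≡ 1 (mod 2).
  s_4 = 0 + 0 + 1 + 0 + 0 + 1 + 1 + 1 = 4 ≡ 0 (mod 2).
s = (0, 1, 1, 0)^T — this equals column 6 of H (binary 0110), so error is at position 6.
Correct: flip bit 6 of r = 000111010010101 to get c = 000110010010101.


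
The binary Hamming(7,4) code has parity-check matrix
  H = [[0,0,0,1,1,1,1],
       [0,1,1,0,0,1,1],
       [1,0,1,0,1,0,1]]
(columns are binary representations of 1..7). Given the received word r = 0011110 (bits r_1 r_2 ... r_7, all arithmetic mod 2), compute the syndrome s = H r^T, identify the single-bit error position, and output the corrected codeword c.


s = (1, 0, 0)^T, error position = 4, corrected codeword c = 0010110

Compute s = H r^T mod 2 one row at a time:
  s_1 = 1 + 1 + 1 + 0 = 3 ≡ 1 (mod 2).
  s_2 = 0 + 1 + 1 + 0 = 2 ≡ 0 (mod 2).
  s_3 = 0 + 1 + 1 + 0 = 2 ≡ 0 (mod 2).
s = (1, 0, 0)^T — this equals column 4 of H (binary 100), so error is at position 4.
Correct: flip bit 4 of r = 0011110 to get c = 0010110.


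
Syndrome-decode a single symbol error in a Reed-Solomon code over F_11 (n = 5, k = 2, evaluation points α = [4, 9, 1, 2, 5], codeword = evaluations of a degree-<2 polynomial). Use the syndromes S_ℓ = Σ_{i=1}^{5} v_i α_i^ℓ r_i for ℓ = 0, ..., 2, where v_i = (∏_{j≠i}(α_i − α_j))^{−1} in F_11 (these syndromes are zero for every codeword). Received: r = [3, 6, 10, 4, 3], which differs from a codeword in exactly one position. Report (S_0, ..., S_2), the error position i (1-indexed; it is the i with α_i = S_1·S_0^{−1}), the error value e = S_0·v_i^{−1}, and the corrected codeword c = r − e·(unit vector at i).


S = (4, 9, 1), error at position 5, error magnitude e = 6, c = [3, 6, 10, 4, 8].

Step 1: column multipliers v_i = (∏_{j≠i}(α_i − α_j))^{−1} mod 11.
  i = 1 (α = 4): (4−9)(4−1)(4−2)(4−5) = (−5)·3·2·(−1) = 30 ≡ 8, so v_1 = 8^{−1} = 7 (mod 11).
  i = 2 (α = 9): (9−4)(9−1)(9−2)(9−5) = 5·8·7·4 = 1120 ≡ 9, so v_2 = 9^{−1} = 5 (mod 11).
  i = 3 (α = 1): (1−4)(1−9)(1−2)(1−5) = (−3)·(−8)·(−1)·(−4) = 96 ≡ 8, so v_3 = 8^{−1} = 7 (mod 11).
  i = 4 (α = 2): (2−4)(2−9)(2−1)(2−5) = (−2)·(−7)·1·(−3) = −42 ≡ 2, so v_4 = 2^{−1} = 6 (mod 11).
  i = 5 (α = 5): (5−4)(5−9)(5−1)(5−2) = 1·(−4)·4·3 = −48 ≡ 7, so v_5 = 7^{−1} = 8 (mod 11).
  v = [7, 5, 7, 6, 8].
Step 2: syndromes of r = [3, 6, 10, 4, 3] (all sums mod 11).
  S_0 = Σ v_i r_i = 7·3 + 5·6 + 7·10 + 6·4 + 8·3 = 169 ≡ 4.
  S_1 = Σ v_i α_i r_i = 7·4·3 + 5·9·6 + 7·1·10 + 6·2·4 + 8·5·3 = 592 ≡ 9.
  α_i^2 mod 11 = [5, 4, 1, 4, 3].
  S_2 = Σ v_i α_i^2 r_i = 7·5·3 + 5·4·6 + 7·1·10 + 6·4·4 + 8·3·3 = 463 ≡ 1.
  S = (4, 9, 1) ≠ 0, so r is not a codeword (an error is present).
Step 3: locate the error. For a single error e at position i, S_ℓ = v_i·e·α_i^ℓ, so α_err = S_1/S_0.
  S_0^{−1} = 4^{−1} = 3 (mod 11), so α_err = 9·3 = 27 ≡ 5 = α_5. Error position i = 5.
  Consistency check: S_2/S_1 = 1·5 = 5 ≡ 5 = α_err ✓ (single-error assumption holds).
Step 4: error magnitude e = S_0/v_5 = S_0·∏_{j≠5}(α_5 − α_j) = 4·7 = 28 ≡ 6 (mod 11).
Step 5: correct position 5: c_5 = r_5 − e = 3 − 6 ≡ 8 (mod 11). Hence c = [3, 6, 10, 4, 8].
  Check: interpolating c through the α_i gives m(x) = 5 + 5·x (degree < 2) with m(α_i) = c_i for every i, so c is indeed a codeword.


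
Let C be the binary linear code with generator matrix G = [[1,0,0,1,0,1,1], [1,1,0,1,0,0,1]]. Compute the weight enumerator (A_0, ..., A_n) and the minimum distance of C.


Weight distribution: A_0 = 1, A_2 = 1, A_4 = 2. Minimum distance d = 2.

Enumerate all 2^2 = 4 messages m ∈ F_2^2.
For each, compute codeword c = mG in F_2^7, then tally its weight.
  m = 00 → c = 0000000, weight = 0.
  m = 10 → c = 1001011, weight = 4.
  m = 01 → c = 1101001, weight = 4.
  m = 11 → c = 0100010, weight = 2.
Tally weights:
  weight 0: 1 codewords.
  weight 2: 1 codewords.
  weight 4: 2 codewords.
Minimum distance d = smallest w > 0 with A_w > 0 = 2.
Sanity: Σ A_w = 4 = 2^2 = 4 ✓.


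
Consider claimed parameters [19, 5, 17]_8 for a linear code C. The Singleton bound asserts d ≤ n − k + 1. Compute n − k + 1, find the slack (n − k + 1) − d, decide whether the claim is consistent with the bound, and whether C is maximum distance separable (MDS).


Singleton RHS = n − k + 1 = 15, slack = -2, bound violated (no such code; not MDS).

Singleton bound: d ≤ n − k + 1.
Here n = 19, k = 5, so n − k + 1 = 15.
Given d = 17, check d ≤ 15: NO.
Slack = (n − k + 1) − d = -2.
The slack is negative: d = 17 exceeds n − k + 1 = 15 by 2, so the Singleton bound is violated and no linear [19, 5, 17]_8 code can exist. In particular it is not MDS (MDS requires d = n − k + 1 exactly).
Description: the claimed parameters are [19, 5, 17]_8; such a code would be impossible (violates the Singleton bound).


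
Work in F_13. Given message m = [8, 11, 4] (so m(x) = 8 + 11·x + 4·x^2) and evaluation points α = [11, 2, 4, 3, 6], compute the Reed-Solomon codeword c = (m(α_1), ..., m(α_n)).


c = [2, 7, 12, 12, 10]

Message polynomial: m(x) = 8 + 11·x + 4·x^2 (mod 13).
For each evaluation point α_i, compute m(α_i) mod 13:
  α_1 = 11: Horner steps 4 → 3 → 2, so m(11) = 2.
  α_2 = 2: Horner steps 4 → 6 → 7, so m(2) = 7.
  α_3 = 4: Horner steps 4 → 1 → 12, so m(4) = 12.
  α_4 = 3: Horner steps 4 → 10 → 12, so m(3) = 12.
  α_5 = 6: Horner steps 4 → 9 → 10, so m(6) = 10.
Codeword c = [2, 7, 12, 12, 10] ∈ F_13^5.


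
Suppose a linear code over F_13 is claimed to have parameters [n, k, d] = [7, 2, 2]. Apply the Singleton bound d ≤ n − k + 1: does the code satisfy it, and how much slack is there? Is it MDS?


Singleton RHS = n − k + 1 = 6, slack = 4, bound satisfied, not MDS.

Singleton bound: d ≤ n − k + 1.
Here n = 7, k = 2, so n − k + 1 = 6.
Given d = 2, check d ≤ 6: YES.
Slack = (n − k + 1) − d = 4.
The code is NOT MDS (slack = 4 > 0).
Description: the claimed parameters are [7, 2, 2]_13; such a code would be non-MDS.


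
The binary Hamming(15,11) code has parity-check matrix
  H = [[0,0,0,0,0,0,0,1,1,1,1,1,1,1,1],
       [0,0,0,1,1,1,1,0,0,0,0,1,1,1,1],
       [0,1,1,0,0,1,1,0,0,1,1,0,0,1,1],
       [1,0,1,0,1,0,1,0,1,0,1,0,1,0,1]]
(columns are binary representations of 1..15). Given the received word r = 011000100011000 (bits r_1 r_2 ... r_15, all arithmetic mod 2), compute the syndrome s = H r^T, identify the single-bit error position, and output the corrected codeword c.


s = (0, 0, 0, 1)^T, error position = 1, corrected codeword c = 111000100011000

Compute s = H r^T mod 2 one row at a time:
  s_1 = 0 + 0 + 0 + 1 + 1 + 0 + 0 + 0 = 2 ≡ 0 (mod 2).
  s_2 = 0 + 0 + 0 + 1 + 1 + 0 + 0 + 0 = 2 ≡ 0 (mod 2).
  s_3 = 1 + 1 + 0 + 1 + 0 + 1 + 0 + 0 = 4 ≡ 0 (mod 2).
  s_4 = 0 + 1 + 0 + 1 + 0 + 1 + 0 + 0 = 3 ≡ 1 (mod 2).
s = (0, 0, 0, 1)^T — this equals column 1 of H (binary 0001), so error is at position 1.
Correct: flip bit 1 of r = 011000100011000 to get c = 111000100011000.


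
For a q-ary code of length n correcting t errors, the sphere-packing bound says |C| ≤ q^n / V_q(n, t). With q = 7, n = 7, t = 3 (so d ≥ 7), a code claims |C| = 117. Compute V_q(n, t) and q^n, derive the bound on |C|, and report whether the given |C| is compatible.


V_q(n, t) = 8359, q^n = 823543, Hamming bound = 98, |C| = 117 > bound (violated).

Step 1: Compute V_q(n, t) = Σ_{j=0}^3 C(n, j) (q−1)^j.
  j = 0: C(7,0)·(6)^0 = 1·1 = 1.
  j = 1: C(7,1)·(6)^1 = 7·6 = 42.
  j = 2: C(7,2)·(6)^2 = 21·36 = 756.
  j = 3: C(7,3)·(6)^3 = 35·216 = 7560.
  V_q(n, t) = 1 + 42 + 756 + 7560 = 8359.
Step 2: q^n = 7^7 = 823543.
Step 3: Hamming bound ⌊q^n / V_q(n,t)⌋ = ⌊823543/8359⌋ = 98.
Step 4: Compare |C| = 117 to 98: violated.
The claimed |C| lies above the Hamming bound, so no 7-ary code of length 7 with d ≥ 7 can have 117 codewords.


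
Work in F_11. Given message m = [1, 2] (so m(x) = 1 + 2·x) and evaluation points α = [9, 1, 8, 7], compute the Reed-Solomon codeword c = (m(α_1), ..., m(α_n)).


c = [8, 3, 6, 4]

Message polynomial: m(x) = 1 + 2·x (mod 11).
For each evaluation point α_i, compute m(α_i) mod 11:
  α_1 = 9: Horner steps 2 → 8, so m(9) = 8.
  α_2 = 1: Horner steps 2 → 3, so m(1) = 3.
  α_3 = 8: Horner steps 2 → 6, so m(8) = 6.
  α_4 = 7: Horner steps 2 → 4, so m(7) = 4.
Codeword c = [8, 3, 6, 4] ∈ F_11^4.


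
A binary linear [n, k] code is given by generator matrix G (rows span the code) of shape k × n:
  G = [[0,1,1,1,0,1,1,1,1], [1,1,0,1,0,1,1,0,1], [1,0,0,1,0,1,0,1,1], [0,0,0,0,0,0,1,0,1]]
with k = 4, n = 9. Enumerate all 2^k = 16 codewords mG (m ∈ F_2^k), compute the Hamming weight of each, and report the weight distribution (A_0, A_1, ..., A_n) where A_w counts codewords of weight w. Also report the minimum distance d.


Weight distribution: A_0 = 1, A_2 = 1, A_3 = 3, A_4 = 5, A_5 = 4, A_6 = 1, A_7 = 1. Minimum distance d = 2.

Enumerate all 2^4 = 16 messages m ∈ F_2^4.
For each, compute codeword c = mG in F_2^9, then tally its weight.
  m = 0000 → c = 000000000, weight = 0.
  m = 1000 → c = 011101111, weight = 7.
  m = 0100 → c = 110101101, weight = 6.
  m = 1100 → c = 101000010, weight = 3.
  m = 0010 → c = 100101011, weight = 5.
  m = 1010 → c = 111000100, weight = 4.
  m = 0110 → c = 010000110, weight = 3.
  m = 1110 → c = 001101001, weight = 4.
  m = 0001 → c = 000000101, weight = 2.
  m = 1001 → c = 011101010, weight = 5.
  m = 0101 → c = 110101000, weight = 4.
  m = 1101 → c = 101000111, weight = 5.
  m = 0011 → c = 100101110, weight = 5.
  m = 1011 → c = 111000001, weight = 4.
  m = 0111 → c = 010000011, weight = 3.
  m = 1111 → c = 001101100, weight = 4.
Tally weights:
  weight 0: 1 codewords.
  weight 2: 1 codewords.
  weight 3: 3 codewords.
  weight 4: 5 codewords.
  weight 5: 4 codewords.
  weight 6: 1 codewords.
  weight 7: 1 codewords.
Minimum distance d = smallest w > 0 with A_w > 0 = 2.
Sanity: Σ A_w = 16 = 2^4 = 16 ✓.


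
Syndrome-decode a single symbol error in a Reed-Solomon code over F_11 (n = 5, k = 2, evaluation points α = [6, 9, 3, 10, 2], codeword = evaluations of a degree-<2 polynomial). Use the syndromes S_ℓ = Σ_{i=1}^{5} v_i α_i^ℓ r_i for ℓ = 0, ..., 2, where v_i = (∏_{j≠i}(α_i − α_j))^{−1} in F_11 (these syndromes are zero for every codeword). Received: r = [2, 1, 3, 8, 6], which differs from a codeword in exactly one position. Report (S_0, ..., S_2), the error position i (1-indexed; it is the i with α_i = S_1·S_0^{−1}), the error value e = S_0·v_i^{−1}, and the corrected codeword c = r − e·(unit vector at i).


S = (8, 5, 10), error at position 5, error magnitude e = 10, c = [2, 1, 3, 8, 7].

Step 1: column multipliers v_i = (∏_{j≠i}(α_i − α_j))^{−1} mod 11.
  i = 1 (α = 6): (6−9)(6−3)(6−10)(6−2) = (−3)·3·(−4)·4 = 144 ≡ 1, so v_1 = 1^{−1} = 1 (mod 11).
  i = 2 (α = 9): (9−6)(9−3)(9−10)(9−2) = 3·6·(−1)·7 = −126 ≡ 6, so v_2 = 6^{−1} = 2 (mod 11).
  i = 3 (α = 3): (3−6)(3−9)(3−10)(3−2) = (−3)·(−6)·(−7)·1 = −126 ≡ 6, so v_3 = 6^{−1} = 2 (mod 11).
  i = 4 (α = 10): (10−6)(10−9)(10−3)(10−2) = 4·1·7·8 = 224 ≡ 4, so v_4 = 4^{−1} = 3 (mod 11).
  i = 5 (α = 2): (2−6)(2−9)(2−3)(2−10) = (−4)·(−7)·(−1)·(−8) = 224 ≡ 4, so v_5 = 4^{−1} = 3 (mod 11).
  v = [1, 2, 2, 3, 3].
Step 2: syndromes of r = [2, 1, 3, 8, 6] (all sums mod 11).
  S_0 = Σ v_i r_i = 1·2 + 2·1 + 2·3 + 3·8 + 3·6 = 52 ≡ 8.
  S_1 = Σ v_i α_i r_i = 1·6·2 + 2·9·1 + 2·3·3 + 3·10·8 + 3·2·6 = 324 ≡ 5.
  α_i^2 mod 11 = [3, 4, 9, 1, 4].
  S_2 = Σ v_i α_i^2 r_i = 1·3·2 + 2·4·1 + 2·9·3 + 3·1·8 + 3·4·6 = 164 ≡ 10.
  S = (8, 5, 10) ≠ 0, so r is not a codeword (an error is present).
Step 3: locate the error. For a single error e at position i, S_ℓ = v_i·e·α_i^ℓ, so α_err = S_1/S_0.
  S_0^{−1} = 8^{−1} = 7 (mod 11), so α_err = 5·7 = 35 ≡ 2 = α_5. Error position i = 5.
  Consistency check: S_2/S_1 = 10·9 = 90 ≡ 2 = α_err ✓ (single-error assumption holds).
Step 4: error magnitude e = S_0/v_5 = S_0·∏_{j≠5}(α_5 − α_j) = 8·4 = 32 ≡ 10 (mod 11).
Step 5: correct position 5: c_5 = r_5 − e = 6 − 10 ≡ 7 (mod 11). Hence c = [2, 1, 3, 8, 7].
  Check: interpolating c through the α_i gives m(x) = 4 + 7·x (degree < 2) with m(α_i) = c_i for every i, so c is indeed a codeword.


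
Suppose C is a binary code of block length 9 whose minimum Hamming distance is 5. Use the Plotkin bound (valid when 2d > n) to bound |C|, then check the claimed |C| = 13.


Plotkin bound M ≤ 10; given |C| = 13 > bound (violated).

Check applicability: 2d = 10, n = 9.
2d − n = 1 > 0, so Plotkin applies.
Compute d/(2d−n) = 5/1 ≈ 5.0000.
⌊d/(2d−n)⌋ = 5.
Plotkin bound: M ≤ 2·5 = 10.
Given |C| = 13, check: VIOLATED.
This |C| is above the Plotkin bound, so no binary code with n = 9, d = 5 and 13 codewords exists.


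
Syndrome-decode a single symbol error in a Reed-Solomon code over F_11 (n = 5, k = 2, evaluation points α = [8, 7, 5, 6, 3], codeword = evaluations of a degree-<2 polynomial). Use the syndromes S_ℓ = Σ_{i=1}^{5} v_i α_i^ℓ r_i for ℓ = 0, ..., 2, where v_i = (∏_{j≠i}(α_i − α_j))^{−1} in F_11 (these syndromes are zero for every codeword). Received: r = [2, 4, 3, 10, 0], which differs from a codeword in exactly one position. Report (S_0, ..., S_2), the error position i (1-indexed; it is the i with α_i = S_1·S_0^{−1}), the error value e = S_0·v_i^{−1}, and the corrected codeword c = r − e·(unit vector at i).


S = (3, 10, 4), error at position 2, error magnitude e = 9, c = [2, 6, 3, 10, 0].

Step 1: column multipliers v_i = (∏_{j≠i}(α_i − α_j))^{−1} mod 11.
  i = 1 (α = 8): (8−7)(8−5)(8−6)(8−3) = 1·3·2·5 = 30 ≡ 8, so v_1 = 8^{−1} = 7 (mod 11).
  i = 2 (α = 7): (7−8)(7−5)(7−6)(7−3) = (−1)·2·1·4 = −8 ≡ 3, so v_2 = 3^{−1} = 4 (mod 11).
  i = 3 (α = 5): (5−8)(5−7)(5−6)(5−3) = (−3)·(−2)·(−1)·2 = −12 ≡ 10, so v_3 = 10^{−1} = 10 (mod 11).
  i = 4 (α = 6): (6−8)(6−7)(6−5)(6−3) = (−2)·(−1)·1·3 = 6 ≡ 6, so v_4 = 6^{−1} = 2 (mod 11).
  i = 5 (α = 3): (3−8)(3−7)(3−5)(3−6) = (−5)·(−4)·(−2)·(−3) = 120 ≡ 10, so v_5 = 10^{−1} = 10 (mod 11).
  v = [7, 4, 10, 2, 10].
Step 2: syndromes of r = [2, 4, 3, 10, 0] (all sums mod 11).
  S_0 = Σ v_i r_i = 7·2 + 4·4 + 10·3 + 2·10 + 10·0 = 80 ≡ 3.
  S_1 = Σ v_i α_i r_i = 7·8·2 + 4·7·4 + 10·5·3 + 2·6·10 + 10·3·0 = 494 ≡ 10.
  α_i^2 mod 11 = [9, 5, 3, 3, 9].
  S_2 = Σ v_i α_i^2 r_i = 7·9·2 + 4·5·4 + 10·3·3 + 2·3·10 + 10·9·0 = 356 ≡ 4.
  S = (3, 10, 4) ≠ 0, so r is not a codeword (an error is present).
Step 3: locate the error. For a single error e at position i, S_ℓ = v_i·e·α_i^ℓ, so α_err = S_1/S_0.
  S_0^{−1} = 3^{−1} = 4 (mod 11), so α_err = 10·4 = 40 ≡ 7 = α_2. Error position i = 2.
  Consistency check: S_2/S_1 = 4·10 = 40 ≡ 7 = α_err ✓ (single-error assumption holds).
Step 4: error magnitude e = S_0/v_2 = S_0·∏_{j≠2}(α_2 − α_j) = 3·3 = 9 ≡ 9 (mod 11).
Step 5: correct position 2: c_2 = r_2 − e = 4 − 9 ≡ 6 (mod 11). Hence c = [2, 6, 3, 10, 0].
  Check: interpolating c through the α_i gives m(x) = 1 + 7·x (degree < 2) with m(α_i) = c_i for every i, so c is indeed a codeword.


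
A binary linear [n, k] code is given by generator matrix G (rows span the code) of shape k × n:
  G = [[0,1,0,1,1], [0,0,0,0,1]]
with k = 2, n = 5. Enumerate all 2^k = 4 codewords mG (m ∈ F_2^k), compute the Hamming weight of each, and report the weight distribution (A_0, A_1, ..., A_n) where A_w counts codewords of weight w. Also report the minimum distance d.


Weight distribution: A_0 = 1, A_1 = 1, A_2 = 1, A_3 = 1. Minimum distance d = 1.

Enumerate all 2^2 = 4 messages m ∈ F_2^2.
For each, compute codeword c = mG in F_2^5, then tally its weight.
  m = 00 → c = 00000, weight = 0.
  m = 10 → c = 01011, weight = 3.
  m = 01 → c = 00001, weight = 1.
  m = 11 → c = 01010, weight = 2.
Tally weights:
  weight 0: 1 codewords.
  weight 1: 1 codewords.
  weight 2: 1 codewords.
  weight 3: 1 codewords.
Minimum distance d = smallest w > 0 with A_w > 0 = 1.
Sanity: Σ A_w = 4 = 2^2 = 4 ✓.


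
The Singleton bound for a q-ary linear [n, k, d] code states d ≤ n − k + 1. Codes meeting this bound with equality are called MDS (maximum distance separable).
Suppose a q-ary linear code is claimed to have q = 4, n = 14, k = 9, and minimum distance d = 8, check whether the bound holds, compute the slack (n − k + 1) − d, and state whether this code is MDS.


Singleton RHS = n − k + 1 = 6, slack = -2, bound violated (no such code; not MDS).

Singleton bound: d ≤ n − k + 1.
Here n = 14, k = 9, so n − k + 1 = 6.
Given d = 8, check d ≤ 6: NO.
Slack = (n − k + 1) − d = -2.
The slack is negative: d = 8 exceeds n − k + 1 = 6 by 2, so the Singleton bound is violated and no linear [14, 9, 8]_4 code can exist. In particular it is not MDS (MDS requires d = n − k + 1 exactly).
Description: the claimed parameters are [14, 9, 8]_4; such a code would be impossible (violates the Singleton bound).


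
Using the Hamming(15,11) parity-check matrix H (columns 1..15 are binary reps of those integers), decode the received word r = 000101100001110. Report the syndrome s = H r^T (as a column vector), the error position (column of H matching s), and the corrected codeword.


s = (1, 0, 1, 0)^T, error position = 10, corrected codeword c = 000101100101110

Compute s = H r^T mod 2 one row at a time:
  s_1 = 0 + 0 + 0 + 0 + 1 + 1 + 1 + 0 = 3 ≡ 1 (mod 2).
  s_2 = 1 + 0 + 1 + 1 + 1 + 1 + 1 + 0 = 6 ≡ 0 (mod 2).
  s_3 = 0 + 0 + 1 + 1 + 0 + 0 + 1 + 0 = 3 ≡ 1 (mod 2).
  s_4 = 0 + 0 + 0 + 1 + 0 + 0 + 1 + 0 = 2 ≡ 0 (mod 2).
s = (1, 0, 1, 0)^T — this equals column 10 of H (binary 1010), so error is at position 10.
Correct: flip bit 10 of r = 000101100001110 to get c = 000101100101110.


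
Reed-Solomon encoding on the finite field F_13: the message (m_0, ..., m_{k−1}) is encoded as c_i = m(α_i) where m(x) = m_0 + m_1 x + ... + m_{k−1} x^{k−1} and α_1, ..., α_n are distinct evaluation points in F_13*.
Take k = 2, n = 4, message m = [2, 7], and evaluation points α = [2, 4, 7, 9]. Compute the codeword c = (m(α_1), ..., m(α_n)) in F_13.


c = [3, 4, 12, 0]

Message polynomial: m(x) = 2 + 7·x (mod 13).
For each evaluation point α_i, compute m(α_i) mod 13:
  α_1 = 2: Horner steps 7 → 3, so m(2) = 3.
  α_2 = 4: Horner steps 7 → 4, so m(4) = 4.
  α_3 = 7: Horner steps 7 → 12, so m(7) = 12.
  α_4 = 9: Horner steps 7 → 0, so m(9) = 0.
Codeword c = [3, 4, 12, 0] ∈ F_13^4.


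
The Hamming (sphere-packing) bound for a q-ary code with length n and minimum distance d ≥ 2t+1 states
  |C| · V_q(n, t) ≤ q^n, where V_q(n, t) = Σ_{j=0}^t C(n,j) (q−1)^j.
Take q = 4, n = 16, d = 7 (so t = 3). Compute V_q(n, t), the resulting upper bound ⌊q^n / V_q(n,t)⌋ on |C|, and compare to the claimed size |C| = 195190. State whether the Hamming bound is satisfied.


V_q(n, t) = 16249, q^n = 4294967296, Hamming bound = 264321, |C| = 195190 ≤ bound (satisfied).

Step 1: Compute V_q(n, t) = Σ_{j=0}^3 C(n, j) (q−1)^j.
  j = 0: C(16,0)·(3)^0 = 1·1 = 1.
  j = 1: C(16,1)·(3)^1 = 16·3 = 48.
  j = 2: C(16,2)·(3)^2 = 120·9 = 1080.
  j = 3: C(16,3)·(3)^3 = 560·27 = 15120.
  V_q(n, t) = 1 + 48 + 1080 + 15120 = 16249.
Step 2: q^n = 4^16 = 4294967296.
Step 3: Hamming bound ⌊q^n / V_q(n,t)⌋ = ⌊4294967296/16249⌋ = 264321.
Step 4: Compare |C| = 195190 to 264321: satisfied.
The claimed |C| lies below the Hamming bound.


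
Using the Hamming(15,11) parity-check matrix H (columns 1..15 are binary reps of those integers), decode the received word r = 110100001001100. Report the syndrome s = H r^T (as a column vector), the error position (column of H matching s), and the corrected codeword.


s = (1, 1, 1, 1)^T, error position = 15, corrected codeword c = 110100001001101

Compute s = H r^T mod 2 one row at a time:
  s_1 = 0 + 1 + 0 + 0 + 1 + 1 + 0 + 0 = 3 ≡ 1 (mod 2).
  s_2 = 1 + 0 + 0 + 0 + 1 + 1 + 0 + 0 = 3 ≡ 1 (mod 2).
  s_3 = 1 + 0 + 0 + 0 + 0 + 0 + 0 + 0 = 1 ≡ 1 (mod 2).
  s_4 = 1 + 0 + 0 + 0 + 1 + 0 + 1 + 0 = 3 ≡ 1 (mod 2).
s = (1, 1, 1, 1)^T — this equals column 15 of H (binary 1111), so error is at position 15.
Correct: flip bit 15 of r = 110100001001100 to get c = 110100001001101.


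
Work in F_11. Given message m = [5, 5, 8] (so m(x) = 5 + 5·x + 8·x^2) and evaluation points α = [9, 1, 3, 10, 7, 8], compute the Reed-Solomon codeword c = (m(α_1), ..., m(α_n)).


c = [5, 7, 4, 8, 3, 7]

Message polynomial: m(x) = 5 + 5·x + 8·x^2 (mod 11).
For each evaluation point α_i, compute m(α_i) mod 11:
  α_1 = 9: Horner steps 8 → 0 → 5, so m(9) = 5.
  α_2 = 1: Horner steps 8 → 2 → 7, so m(1) = 7.
  α_3 = 3: Horner steps 8 → 7 → 4, so m(3) = 4.
  α_4 = 10: Horner steps 8 → 8 → 8, so m(10) = 8.
  α_5 = 7: Horner steps 8 → 6 → 3, so m(7) = 3.
  α_6 = 8: Horner steps 8 → 3 → 7, so m(8) = 7.
Codeword c = [5, 7, 4, 8, 3, 7] ∈ F_11^6.


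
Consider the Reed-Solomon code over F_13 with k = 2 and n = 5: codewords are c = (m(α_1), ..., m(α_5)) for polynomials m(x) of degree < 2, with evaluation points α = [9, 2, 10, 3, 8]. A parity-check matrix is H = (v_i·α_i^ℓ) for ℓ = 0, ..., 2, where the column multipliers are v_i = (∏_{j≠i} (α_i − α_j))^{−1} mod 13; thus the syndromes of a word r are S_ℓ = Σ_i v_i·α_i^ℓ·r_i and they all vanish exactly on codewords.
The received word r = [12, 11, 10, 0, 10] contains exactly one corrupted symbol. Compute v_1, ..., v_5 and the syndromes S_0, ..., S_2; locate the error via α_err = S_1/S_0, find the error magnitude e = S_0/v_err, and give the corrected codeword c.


S = (6, 8, 2), error at position 3, error magnitude e = 9, c = [12, 11, 1, 0, 10].

Step 1: column multipliers v_i = (∏_{j≠i}(α_i − α_j))^{−1} mod 13.
  i = 1 (α = 9): (9−2)(9−10)(9−3)(9−8) = 7·(−1)·6·1 = −42 ≡ 10, so v_1 = 10^{−1} = 4 (mod 13).
  i = 2 (α = 2): (2−9)(2−10)(2−3)(2−8) = (−7)·(−8)·(−1)·(−6) = 336 ≡ 11, so v_2 = 11^{−1} = 6 (mod 13).
  i = 3 (α = 10): (10−9)(10−2)(10−3)(10−8) = 1·8·7·2 = 112 ≡ 8, so v_3 = 8^{−1} = 5 (mod 13).
  i = 4 (α = 3): (3−9)(3−2)(3−10)(3−8) = (−6)·1·(−7)·(−5) = −210 ≡ 11, so v_4 = 11^{−1} = 6 (mod 13).
  i = 5 (α = 8): (8−9)(8−2)(8−10)(8−3) = (−1)·6·(−2)·5 = 60 ≡ 8, so v_5 = 8^{−1} = 5 (mod 13).
  v = [4, 6, 5, 6, 5].
Step 2: syndromes of r = [12, 11, 10, 0, 10] (all sums mod 13).
  S_0 = Σ v_i r_i = 4·12 + 6·11 + 5·10 + 6·0 + 5·10 = 214 ≡ 6.
  S_1 = Σ v_i α_i r_i = 4·9·12 + 6·2·11 + 5·10·10 + 6·3·0 + 5·8·10 = 1464 ≡ 8.
  α_i^2 mod 13 = [3, 4, 9, 9, 12].
  S_2 = Σ v_i α_i^2 r_i = 4·3·12 + 6·4·11 + 5·9·10 + 6·9·0 + 5·12·10 = 1458 ≡ 2.
  S = (6, 8, 2) ≠ 0, so r is not a codeword (an error is present).
Step 3: locate the error. For a single error e at position i, S_ℓ = v_i·e·α_i^ℓ, so α_err = S_1/S_0.
  S_0^{−1} = 6^{−1} = 11 (mod 13), so α_err = 8·11 = 88 ≡ 10 = α_3. Error position i = 3.
  Consistency check: S_2/S_1 = 2·5 = 10 ≡ 10 = α_err ✓ (single-error assumption holds).
Step 4: error magnitude e = S_0/v_3 = S_0·∏_{j≠3}(α_3 − α_j) = 6·8 = 48 ≡ 9 (mod 13).
Step 5: correct position 3: c_3 = r_3 − e = 10 − 9 ≡ 1 (mod 13). Hence c = [12, 11, 1, 0, 10].
  Check: interpolating c through the α_i gives m(x) = 7 + 2·x (degree < 2) with m(α_i) = c_i for every i, so c is indeed a codeword.


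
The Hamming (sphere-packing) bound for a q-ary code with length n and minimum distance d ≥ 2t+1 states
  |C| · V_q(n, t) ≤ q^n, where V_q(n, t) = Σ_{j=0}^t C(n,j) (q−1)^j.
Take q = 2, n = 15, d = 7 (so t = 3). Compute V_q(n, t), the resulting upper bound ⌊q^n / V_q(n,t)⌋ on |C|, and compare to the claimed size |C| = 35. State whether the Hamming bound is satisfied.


V_q(n, t) = 576, q^n = 32768, Hamming bound = 56, |C| = 35 ≤ bound (satisfied).

Step 1: Compute V_q(n, t) = Σ_{j=0}^3 C(n, j) (q−1)^j.
  j = 0: C(15,0)·(1)^0 = 1·1 = 1.
  j = 1: C(15,1)·(1)^1 = 15·1 = 15.
  j = 2: C(15,2)·(1)^2 = 105·1 = 105.
  j = 3: C(15,3)·(1)^3 = 455·1 = 455.
  V_q(n, t) = 1 + 15 + 105 + 455 = 576.
Step 2: q^n = 2^15 = 32768.
Step 3: Hamming bound ⌊q^n / V_q(n,t)⌋ = ⌊32768/576⌋ = 56.
Step 4: Compare |C| = 35 to 56: satisfied.
The claimed |C| lies below the Hamming bound.


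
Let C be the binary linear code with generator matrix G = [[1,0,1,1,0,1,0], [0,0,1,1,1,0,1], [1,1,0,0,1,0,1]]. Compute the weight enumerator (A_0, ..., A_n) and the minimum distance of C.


Weight distribution: A_0 = 1, A_2 = 1, A_4 = 5, A_6 = 1. Minimum distance d = 2.

Enumerate all 2^3 = 8 messages m ∈ F_2^3.
For each, compute codeword c = mG in F_2^7, then tally its weight.
  m = 000 → c = 0000000, weight = 0.
  m = 100 → c = 1011010, weight = 4.
  m = 010 → c = 0011101, weight = 4.
  m = 110 → c = 1000111, weight = 4.
  m = 001 → c = 1100101, weight = 4.
  m = 101 → c = 0111111, weight = 6.
  m = 011 → c = 1111000, weight = 4.
  m = 111 → c = 0100010, weight = 2.
Tally weights:
  weight 0: 1 codewords.
  weight 2: 1 codewords.
  weight 4: 5 codewords.
  weight 6: 1 codewords.
Minimum distance d = smallest w > 0 with A_w > 0 = 2.
Sanity: Σ A_w = 8 = 2^3 = 8 ✓.


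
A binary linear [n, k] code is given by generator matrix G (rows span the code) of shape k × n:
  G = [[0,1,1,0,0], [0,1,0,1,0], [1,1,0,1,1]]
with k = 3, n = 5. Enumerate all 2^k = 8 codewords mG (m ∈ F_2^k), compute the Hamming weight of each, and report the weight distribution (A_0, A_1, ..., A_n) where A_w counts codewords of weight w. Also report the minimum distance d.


Weight distribution: A_0 = 1, A_2 = 4, A_4 = 3. Minimum distance d = 2.

Enumerate all 2^3 = 8 messages m ∈ F_2^3.
For each, compute codeword c = mG in F_2^5, then tally its weight.
  m = 000 → c = 00000, weight = 0.
  m = 100 → c = 01100, weight = 2.
  m = 010 → c = 01010, weight = 2.
  m = 110 → c = 00110, weight = 2.
  m = 001 → c = 11011, weight = 4.
  m = 101 → c = 10111, weight = 4.
  m = 011 → c = 10001, weight = 2.
  m = 111 → c = 11101, weight = 4.
Tally weights:
  weight 0: 1 codewords.
  weight 2: 4 codewords.
  weight 4: 3 codewords.
Minimum distance d = smallest w > 0 with A_w > 0 = 2.
Sanity: Σ A_w = 8 = 2^3 = 8 ✓.


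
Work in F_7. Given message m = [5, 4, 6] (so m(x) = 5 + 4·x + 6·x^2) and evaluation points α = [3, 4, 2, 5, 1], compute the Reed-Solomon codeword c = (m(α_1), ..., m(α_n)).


c = [1, 5, 2, 0, 1]

Message polynomial: m(x) = 5 + 4·x + 6·x^2 (mod 7).
For each evaluation point α_i, compute m(α_i) mod 7:
  α_1 = 3: Horner steps 6 → 1 → 1, so m(3) = 1.
  α_2 = 4: Horner steps 6 → 0 → 5, so m(4) = 5.
  α_3 = 2: Horner steps 6 → 2 → 2, so m(2) = 2.
  α_4 = 5: Horner steps 6 → 6 → 0, so m(5) = 0.
  α_5 = 1: Horner steps 6 → 3 → 1, so m(1) = 1.
Codeword c = [1, 5, 2, 0, 1] ∈ F_7^5.


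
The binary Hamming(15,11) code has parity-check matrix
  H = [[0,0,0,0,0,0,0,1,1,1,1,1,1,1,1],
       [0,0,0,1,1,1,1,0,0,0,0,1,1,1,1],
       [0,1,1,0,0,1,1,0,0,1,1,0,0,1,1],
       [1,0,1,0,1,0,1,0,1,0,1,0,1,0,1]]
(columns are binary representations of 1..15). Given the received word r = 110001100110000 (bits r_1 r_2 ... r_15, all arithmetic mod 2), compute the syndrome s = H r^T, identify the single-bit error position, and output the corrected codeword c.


s = (0, 0, 1, 1)^T, error position = 3, corrected codeword c = 111001100110000

Compute s = H r^T mod 2 one row at a time:
  s_1 = 0 + 0 + 1 + 1 + 0 + 0 + 0 + 0 = 2 ≡ 0 (mod 2).
  s_2 = 0 + 0 + 1 + 1 + 0 + 0 + 0 + 0 = 2 ≡ 0 (mod 2).
  s_3 = 1 + 0 + 1 + 1 + 1 + 1 + 0 + 0 = 5 ≡ 1 (mod 2).
  s_4 = 1 + 0 + 0 + 1 + 0 + 1 + 0 + 0 = 3 ≡ 1 (mod 2).
s = (0, 0, 1, 1)^T — this equals column 3 of H (binary 0011), so error is at position 3.
Correct: flip bit 3 of r = 110001100110000 to get c = 111001100110000.


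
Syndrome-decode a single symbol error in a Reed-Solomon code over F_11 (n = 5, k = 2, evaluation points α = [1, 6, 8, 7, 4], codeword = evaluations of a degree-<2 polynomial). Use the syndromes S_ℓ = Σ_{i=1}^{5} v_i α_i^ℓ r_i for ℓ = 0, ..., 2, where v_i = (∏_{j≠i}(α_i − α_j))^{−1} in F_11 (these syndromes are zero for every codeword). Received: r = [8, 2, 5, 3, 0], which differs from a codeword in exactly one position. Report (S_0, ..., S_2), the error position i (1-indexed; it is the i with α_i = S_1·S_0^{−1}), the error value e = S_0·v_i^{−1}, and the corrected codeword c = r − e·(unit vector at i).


S = (1, 8, 9), error at position 3, error magnitude e = 1, c = [8, 2, 4, 3, 0].

Step 1: column multipliers v_i = (∏_{j≠i}(α_i − α_j))^{−1} mod 11.
  i = 1 (α = 1): (1−6)(1−8)(1−7)(1−4) = (−5)·(−7)·(−6)·(−3) = 630 ≡ 3, so v_1 = 3^{−1} = 4 (mod 11).
  i = 2 (α = 6): (6−1)(6−8)(6−7)(6−4) = 5·(−2)·(−1)·2 = 20 ≡ 9, so v_2 = 9^{−1} = 5 (mod 11).
  i = 3 (α = 8): (8−1)(8−6)(8−7)(8−4) = 7·2·1·4 = 56 ≡ 1, so v_3 = 1^{−1} = 1 (mod 11).
  i = 4 (α = 7): (7−1)(7−6)(7−8)(7−4) = 6·1·(−1)·3 = −18 ≡ 4, so v_4 = 4^{−1} = 3 (mod 11).
  i = 5 (α = 4): (4−1)(4−6)(4−8)(4−7) = 3·(−2)·(−4)·(−3) = −72 ≡ 5, so v_5 = 5^{−1} = 9 (mod 11).
  v = [4, 5, 1, 3, 9].
Step 2: syndromes of r = [8, 2, 5, 3, 0] (all sums mod 11).
  S_0 = Σ v_i r_i = 4·8 + 5·2 + 1·5 + 3·3 + 9·0 = 56 ≡ 1.
  S_1 = Σ v_i α_i r_i = 4·1·8 + 5·6·2 + 1·8·5 + 3·7·3 + 9·4·0 = 195 ≡ 8.
  α_i^2 mod 11 = [1, 3, 9, 5, 5].
  S_2 = Σ v_i α_i^2 r_i = 4·1·8 + 5·3·2 + 1·9·5 + 3·5·3 + 9·5·0 = 152 ≡ 9.
  S = (1, 8, 9) ≠ 0, so r is not a codeword (an error is present).
Step 3: locate the error. For a single error e at position i, S_ℓ = v_i·e·α_i^ℓ, so α_err = S_1/S_0.
  S_0^{−1} = 1^{−1} = 1 (mod 11), so α_err = 8·1 = 8 ≡ 8 = α_3. Error position i = 3.
  Consistency check: S_2/S_1 = 9·7 = 63 ≡ 8 = α_err ✓ (single-error assumption holds).
Step 4: error magnitude e = S_0/v_3 = S_0·∏_{j≠3}(α_3 − α_j) = 1·1 = 1 ≡ 1 (mod 11).
Step 5: correct position 3: c_3 = r_3 − e = 5 − 1 ≡ 4 (mod 11). Hence c = [8, 2, 4, 3, 0].
  Check: interpolating c through the α_i gives m(x) = 7 + 1·x (degree < 2) with m(α_i) = c_i for every i, so c is indeed a codeword.


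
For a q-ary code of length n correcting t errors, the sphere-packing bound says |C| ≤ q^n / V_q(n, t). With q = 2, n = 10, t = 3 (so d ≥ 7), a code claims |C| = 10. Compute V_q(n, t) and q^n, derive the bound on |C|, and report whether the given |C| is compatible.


V_q(n, t) = 176, q^n = 1024, Hamming bound = 5, |C| = 10 > bound (violated).

Step 1: Compute V_q(n, t) = Σ_{j=0}^3 C(n, j) (q−1)^j.
  j = 0: C(10,0)·(1)^0 = 1·1 = 1.
  j = 1: C(10,1)·(1)^1 = 10·1 = 10.
  j = 2: C(10,2)·(1)^2 = 45·1 = 45.
  j = 3: C(10,3)·(1)^3 = 120·1 = 120.
  V_q(n, t) = 1 + 10 + 45 + 120 = 176.
Step 2: q^n = 2^10 = 1024.
Step 3: Hamming bound ⌊q^n / V_q(n,t)⌋ = ⌊1024/176⌋ = 5.
Step 4: Compare |C| = 10 to 5: violated.
The claimed |C| lies above the Hamming bound, so no 2-ary code of length 10 with d ≥ 7 can have 10 codewords.


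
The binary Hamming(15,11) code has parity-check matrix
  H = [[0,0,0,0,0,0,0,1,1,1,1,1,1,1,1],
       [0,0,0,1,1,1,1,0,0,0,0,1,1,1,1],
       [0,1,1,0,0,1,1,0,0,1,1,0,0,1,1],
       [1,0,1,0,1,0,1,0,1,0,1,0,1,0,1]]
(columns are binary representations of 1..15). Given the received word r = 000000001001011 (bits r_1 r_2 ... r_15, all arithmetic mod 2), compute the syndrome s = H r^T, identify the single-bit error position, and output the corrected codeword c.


s = (0, 1, 0, 0)^T, error position = 4, corrected codeword c = 000100001001011

Compute s = H r^T mod 2 one row at a time:
  s_1 = 0 + 1 + 0 + 0 + 1 + 0 + 1 + 1 = 4 ≡ 0 (mod 2).
  s_2 = 0 + 0 + 0 + 0 + 1 + 0 + 1 + 1 = 3 ≡ 1 (mod 2).
  s_3 = 0 + 0 + 0 + 0 + 0 + 0 + 1 + 1 = 2 ≡ 0 (mod 2).
  s_4 = 0 + 0 + 0 + 0 + 1 + 0 + 0 + 1 = 2 ≡ 0 (mod 2).
s = (0, 1, 0, 0)^T — this equals column 4 of H (binary 0100), so error is at position 4.
Correct: flip bit 4 of r = 000000001001011 to get c = 000100001001011.


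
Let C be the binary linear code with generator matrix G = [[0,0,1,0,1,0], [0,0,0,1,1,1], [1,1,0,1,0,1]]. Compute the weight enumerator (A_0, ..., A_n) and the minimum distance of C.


Weight distribution: A_0 = 1, A_2 = 1, A_3 = 4, A_4 = 1, A_6 = 1. Minimum distance d = 2.

Enumerate all 2^3 = 8 messages m ∈ F_2^3.
For each, compute codeword c = mG in F_2^6, then tally its weight.
  m = 000 → c = 000000, weight = 0.
  m = 100 → c = 001010, weight = 2.
  m = 010 → c = 000111, weight = 3.
  m = 110 → c = 001101, weight = 3.
  m = 001 → c = 110101, weight = 4.
  m = 101 → c = 111111, weight = 6.
  m = 011 → c = 110010, weight = 3.
  m = 111 → c = 111000, weight = 3.
Tally weights:
  weight 0: 1 codewords.
  weight 2: 1 codewords.
  weight 3: 4 codewords.
  weight 4: 1 codewords.
  weight 6: 1 codewords.
Minimum distance d = smallest w > 0 with A_w > 0 = 2.
Sanity: Σ A_w = 8 = 2^3 = 8 ✓.


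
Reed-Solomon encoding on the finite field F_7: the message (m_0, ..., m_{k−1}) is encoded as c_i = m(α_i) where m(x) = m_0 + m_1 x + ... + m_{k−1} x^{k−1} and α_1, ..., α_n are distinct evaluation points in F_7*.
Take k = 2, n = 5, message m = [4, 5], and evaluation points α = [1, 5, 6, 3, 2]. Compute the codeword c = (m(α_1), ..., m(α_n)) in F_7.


c = [2, 1, 6, 5, 0]

Message polynomial: m(x) = 4 + 5·x (mod 7).
For each evaluation point α_i, compute m(α_i) mod 7:
  α_1 = 1: Horner steps 5 → 2, so m(1) = 2.
  α_2 = 5: Horner steps 5 → 1, so m(5) = 1.
  α_3 = 6: Horner steps 5 → 6, so m(6) = 6.
  α_4 = 3: Horner steps 5 → 5, so m(3) = 5.
  α_5 = 2: Horner steps 5 → 0, so m(2) = 0.
Codeword c = [2, 1, 6, 5, 0] ∈ F_7^5.


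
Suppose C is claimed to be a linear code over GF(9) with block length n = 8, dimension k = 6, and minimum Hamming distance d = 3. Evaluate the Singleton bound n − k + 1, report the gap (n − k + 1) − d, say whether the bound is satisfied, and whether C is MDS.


Singleton RHS = n − k + 1 = 3, slack = 0, bound satisfied, MDS.

Singleton bound: d ≤ n − k + 1.
Here n = 8, k = 6, so n − k + 1 = 3.
Given d = 3, check d ≤ 3: YES.
Slack = (n − k + 1) − d = 0.
The code is MDS (slack = 0).
Description: the claimed parameters are [8, 6, 3]_9; such a code would be MDS (meets Singleton bound).


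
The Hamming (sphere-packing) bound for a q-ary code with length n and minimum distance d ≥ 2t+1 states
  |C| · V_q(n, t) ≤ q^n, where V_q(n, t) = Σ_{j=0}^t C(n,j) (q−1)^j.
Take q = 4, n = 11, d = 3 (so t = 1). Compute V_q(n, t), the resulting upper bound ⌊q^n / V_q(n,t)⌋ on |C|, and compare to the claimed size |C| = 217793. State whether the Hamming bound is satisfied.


V_q(n, t) = 34, q^n = 4194304, Hamming bound = 123361, |C| = 217793 > bound (violated).

Step 1: Compute V_q(n, t) = Σ_{j=0}^1 C(n, j) (q−1)^j.
  j = 0: C(11,0)·(3)^0 = 1·1 = 1.
  j = 1: C(11,1)·(3)^1 = 11·3 = 33.
  V_q(n, t) = 1 + 33 = 34.
Step 2: q^n = 4^11 = 4194304.
Step 3: Hamming bound ⌊q^n / V_q(n,t)⌋ = ⌊4194304/34⌋ = 123361.
Step 4: Compare |C| = 217793 to 123361: violated.
The claimed |C| lies above the Hamming bound, so no 4-ary code of length 11 with d ≥ 3 can have 217793 codewords.


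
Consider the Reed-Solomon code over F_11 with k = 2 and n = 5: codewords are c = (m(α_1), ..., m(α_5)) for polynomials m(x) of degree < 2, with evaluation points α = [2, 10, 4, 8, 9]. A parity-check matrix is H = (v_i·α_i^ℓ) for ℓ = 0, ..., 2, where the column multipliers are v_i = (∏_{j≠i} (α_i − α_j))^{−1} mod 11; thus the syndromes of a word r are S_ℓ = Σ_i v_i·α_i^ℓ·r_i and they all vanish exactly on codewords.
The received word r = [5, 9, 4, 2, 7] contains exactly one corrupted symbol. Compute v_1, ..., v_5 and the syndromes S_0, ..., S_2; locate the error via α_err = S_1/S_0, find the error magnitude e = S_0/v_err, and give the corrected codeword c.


S = (1, 10, 1), error at position 2, error magnitude e = 8, c = [5, 1, 4, 2, 7].

Step 1: column multipliers v_i = (∏_{j≠i}(α_i − α_j))^{−1} mod 11.
  i = 1 (α = 2): (2−10)(2−4)(2−8)(2−9) = (−8)·(−2)·(−6)·(−7) = 672 ≡ 1, so v_1 = 1^{−1} = 1 (mod 11).
  i = 2 (α = 10): (10−2)(10−4)(10−8)(10−9) = 8·6·2·1 = 96 ≡ 8, so v_2 = 8^{−1} = 7 (mod 11).
  i = 3 (α = 4): (4−2)(4−10)(4−8)(4−9) = 2·(−6)·(−4)·(−5) = −240 ≡ 2, so v_3 = 2^{−1} = 6 (mod 11).
  i = 4 (α = 8): (8−2)(8−10)(8−4)(8−9) = 6·(−2)·4·(−1) = 48 ≡ 4, so v_4 = 4^{−1} = 3 (mod 11).
  i = 5 (α = 9): (9−2)(9−10)(9−4)(9−8) = 7·(−1)·5·1 = −35 ≡ 9, so v_5 = 9^{−1} = 5 (mod 11).
  v = [1, 7, 6, 3, 5].
Step 2: syndromes of r = [5, 9, 4, 2, 7] (all sums mod 11).
  S_0 = Σ v_i r_i = 1·5 + 7·9 + 6·4 + 3·2 + 5·7 = 133 ≡ 1.
  S_1 = Σ v_i α_i r_i = 1·2·5 + 7·10·9 + 6·4·4 + 3·8·2 + 5·9·7 = 1099 ≡ 10.
  α_i^2 mod 11 = [4, 1, 5, 9, 4].
  S_2 = Σ v_i α_i^2 r_i = 1·4·5 + 7·1·9 + 6·5·4 + 3·9·2 + 5·4·7 = 397 ≡ 1.
  S = (1, 10, 1) ≠ 0, so r is not a codeword (an error is present).
Step 3: locate the error. For a single error e at position i, S_ℓ = v_i·e·α_i^ℓ, so α_err = S_1/S_0.
  S_0^{−1} = 1^{−1} = 1 (mod 11), so α_err = 10·1 = 10 ≡ 10 = α_2. Error position i = 2.
  Consistency check: S_2/S_1 = 1·10 = 10 ≡ 10 = α_err ✓ (single-error assumption holds).
Step 4: error magnitude e = S_0/v_2 = S_0·∏_{j≠2}(α_2 − α_j) = 1·8 = 8 ≡ 8 (mod 11).
Step 5: correct position 2: c_2 = r_2 − e = 9 − 8 ≡ 1 (mod 11). Hence c = [5, 1, 4, 2, 7].
  Check: interpolating c through the α_i gives m(x) = 6 + 5·x (degree < 2) with m(α_i) = c_i for every i, so c is indeed a codeword.
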